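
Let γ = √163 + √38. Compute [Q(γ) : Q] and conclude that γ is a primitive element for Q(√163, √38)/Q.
[Q(γ) : Q] = 4 (equivalently, Q(γ) = Q(√163, √38))

Obviously Q(γ) ⊆ Q(√163, √38), and [Q(√163, √38):Q] = 4 (since 163, 38 are distinct squarefree integers > 1 with 6194 not a perfect square). To show equality we compute the minimal polynomial of γ. From γ = √163 + √38: γ^2 = 163 + 2√(6194) + 38 = 201 + 2√(6194), so γ^2 - 201 = 2√(6194); squaring, (γ^2 - 201)^2 = 4·6194, i.e. γ^4 - 402γ^2 + 40401 - 24776 = 0, i.e. γ^4 - 402γ^2 + 15625 = 0. So γ is a root of x^4 - 402x^2 + 15625. This polynomial is irreducible over Q: it has no rational root (each ±√163 ± √38 is irrational), and any factorization into two quadratics over Q would force √(6194) ∈ Q (pairing opposite roots) or √163, √38 ∈ Q (other pairings), all impossible. Hence [Q(γ):Q] = 4 = [Q(√163, √38):Q], so Q(γ) = Q(√163, √38).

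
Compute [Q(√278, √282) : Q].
[Q(√278, √282) : Q] = 4

[Q(√278):Q] = 2 (min poly x^2 - 278, irreducible since 278 is squarefree > 1). For the top step, suppose √282 ∈ Q(√278), say √282 = c + d√278 with c, d ∈ Q. Squaring: 282 = c^2 + 278d^2 + 2cd√278. Since √278 ∉ Q this forces 2cd = 0. If d = 0 then √282 = c ∈ Q, contradicting 282 squarefree > 1. If c = 0 then 282 = 278d^2, so 278·282 = (278d)^2 is a perfect square in Q — but 278·282 = 78396 is not a perfect square (since 278 and 282 are distinct squarefree integers). Contradiction. Hence √282 ∉ Q(√278), so x^2 - 282 stays irreducible over Q(√278) and [Q(√278, √282) : Q(√278)] = 2. By the tower law, [Q(√278, √282) : Q] = 2 · 2 = 4.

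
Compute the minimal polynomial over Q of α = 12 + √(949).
m_α(x) = x^2 - 24x - 805

From α - 12 = √(949), squaring gives (α - 12)^2 = 949, i.e. α^2 - 24α + 144 = 949, so α^2 - 24α - 805 = 0. The discriminant of x^2 - 24x - 805 is (-24)^2 - 4·(-805) = 576 + 3220 = 3796, and 4·(949) is not a perfect square in Q since 949 is squarefree and ≠ 1. Hence x^2 - 24x - 805 is irreducible over Q and is the minimal polynomial of α.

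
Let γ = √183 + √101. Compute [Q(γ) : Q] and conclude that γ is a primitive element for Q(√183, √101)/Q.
[Q(γ) : Q] = 4 (equivalently, Q(γ) = Q(√183, √101))

Obviously Q(γ) ⊆ Q(√183, √101), and [Q(√183, √101):Q] = 4 (since 183, 101 are distinct squarefree integers > 1 with 18483 not a perfect square). To show equality we compute the minimal polynomial of γ. From γ = √183 + √101: γ^2 = 183 + 2√(18483) + 101 = 284 + 2√(18483), so γ^2 - 284 = 2√(18483); squaring, (γ^2 - 284)^2 = 4·18483, i.e. γ^4 - 568γ^2 + 80656 - 73932 = 0, i.e. γ^4 - 568γ^2 + 6724 = 0. So γ is a root of x^4 - 568x^2 + 6724. This polynomial is irreducible over Q: it has no rational root (each ±√183 ± √101 is irrational), and any factorization into two quadratics over Q would force √(18483) ∈ Q (pairing opposite roots) or √183, √101 ∈ Q (other pairings), all impossible. Hence [Q(γ):Q] = 4 = [Q(√183, √101):Q], so Q(γ) = Q(√183, √101).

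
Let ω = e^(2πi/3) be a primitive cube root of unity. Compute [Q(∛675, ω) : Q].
[Q(∛675, ω) : Q] = 6

[Q(∛675):Q] = 3 (min poly x^3 - 675, irreducible since 675 is not a perfect cube). [Q(ω):Q] = 2 (min poly x^2 + x + 1). Since Q(∛675) ⊂ R and ω ∉ R, we have ω ∉ Q(∛675), so x^2 + x + 1 remains irreducible over Q(∛675) and [Q(∛675, ω) : Q(∛675)] = 2. By the tower law, [Q(∛675, ω) : Q] = 3 · 2 = 6. (In fact Q(∛675, ω) is the splitting field of x^3 - 675 over Q.)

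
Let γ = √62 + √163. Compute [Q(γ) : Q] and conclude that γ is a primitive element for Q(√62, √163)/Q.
[Q(γ) : Q] = 4 (equivalently, Q(γ) = Q(√62, √163))

Obviously Q(γ) ⊆ Q(√62, √163), and [Q(√62, √163):Q] = 4 (since 62, 163 are distinct squarefree integers > 1 with 10106 not a perfect square). To show equality we compute the minimal polynomial of γ. From γ = √62 + √163: γ^2 = 62 + 2√(10106) + 163 = 225 + 2√(10106), so γ^2 - 225 = 2√(10106); squaring, (γ^2 - 225)^2 = 4·10106, i.e. γ^4 - 450γ^2 + 50625 - 40424 = 0, i.e. γ^4 - 450γ^2 + 10201 = 0. So γ is a root of x^4 - 450x^2 + 10201. This polynomial is irreducible over Q: it has no rational root (each ±√62 ± √163 is irrational), and any factorization into two quadratics over Q would force √(10106) ∈ Q (pairing opposite roots) or √62, √163 ∈ Q (other pairings), all impossible. Hence [Q(γ):Q] = 4 = [Q(√62, √163):Q], so Q(γ) = Q(√62, √163).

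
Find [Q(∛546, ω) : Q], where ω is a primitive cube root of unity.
[Q(∛546, ω) : Q] = 6

[Q(∛546):Q] = 3 (min poly x^3 - 546, irreducible since 546 is not a perfect cube). [Q(ω):Q] = 2 (min poly x^2 + x + 1). Since Q(∛546) ⊂ R and ω ∉ R, we have ω ∉ Q(∛546), so x^2 + x + 1 remains irreducible over Q(∛546) and [Q(∛546, ω) : Q(∛546)] = 2. By the tower law, [Q(∛546, ω) : Q] = 3 · 2 = 6. (In fact Q(∛546, ω) is the splitting field of x^3 - 546 over Q.)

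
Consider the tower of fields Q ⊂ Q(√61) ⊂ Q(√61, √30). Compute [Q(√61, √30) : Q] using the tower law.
[Q(√61, √30) : Q] = 4

[Q(√61):Q] = 2 (min poly x^2 - 61, irreducible since 61 is squarefree > 1). For the top step, suppose √30 ∈ Q(√61), say √30 = c + d√61 with c, d ∈ Q. Squaring: 30 = c^2 + 61d^2 + 2cd√61. Since √61 ∉ Q this forces 2cd = 0. If d = 0 then √30 = c ∈ Q, contradicting 30 squarefree > 1. If c = 0 then 30 = 61d^2, so 61·30 = (61d)^2 is a perfect square in Q — but 61·30 = 1830 is not a perfect square (since 61 and 30 are distinct squarefree integers). Contradiction. Hence √30 ∉ Q(√61), so x^2 - 30 stays irreducible over Q(√61) and [Q(√61, √30) : Q(√61)] = 2. By the tower law, [Q(√61, √30) : Q] = 2 · 2 = 4.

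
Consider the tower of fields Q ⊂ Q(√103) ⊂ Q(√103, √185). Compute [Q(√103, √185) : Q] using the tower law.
[Q(√103, √185) : Q] = 4

[Q(√103):Q] = 2 (min poly x^2 - 103, irreducible since 103 is squarefree > 1). For the top step, suppose √185 ∈ Q(√103), say √185 = c + d√103 with c, d ∈ Q. Squaring: 185 = c^2 + 103d^2 + 2cd√103. Since √103 ∉ Q this forces 2cd = 0. If d = 0 then √185 = c ∈ Q, contradicting 185 squarefree > 1. If c = 0 then 185 = 103d^2, so 103·185 = (103d)^2 is a perfect square in Q — but 103·185 = 19055 is not a perfect square (since 103 and 185 are distinct squarefree integers). Contradiction. Hence √185 ∉ Q(√103), so x^2 - 185 stays irreducible over Q(√103) and [Q(√103, √185) : Q(√103)] = 2. By the tower law, [Q(√103, √185) : Q] = 2 · 2 = 4.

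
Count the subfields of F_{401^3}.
F_{401^3} has 2 subfields

The subfields of F_{p^n} are exactly the fields F_{p^d} for d | n (each is the fixed field of the unique index-d subgroup of Gal(F_{p^n}/F_p) ≅ Z/nZ). The divisors of n = 3 are {1, 3}, giving 2 subfields: F_{401^1}, F_{401^3}.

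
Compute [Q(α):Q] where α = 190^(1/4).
[Q(α):Q] = 4

α is a root of x^4 - 190. By Eisenstein's criterion at the prime p = 2 (which divides the constant term 190 but p^2 = 4 does not, since 190 is squarefree), x^4 - 190 is irreducible over Q. Hence [Q(α):Q] = 4.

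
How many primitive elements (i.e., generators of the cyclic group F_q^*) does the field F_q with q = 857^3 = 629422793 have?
There are φ(629422792) = 311769744 primitive elements

F_q^* is cyclic of order q - 1 = 629422792. A cyclic group of order m has exactly φ(m) generators. Here m = 629422792 = 2^3 · 107 · 735307, so the number of primitive elements is φ(629422792) = 311769744.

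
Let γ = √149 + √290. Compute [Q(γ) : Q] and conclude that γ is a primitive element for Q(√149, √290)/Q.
[Q(γ) : Q] = 4 (equivalently, Q(γ) = Q(√149, √290))

Obviously Q(γ) ⊆ Q(√149, √290), and [Q(√149, √290):Q] = 4 (since 149, 290 are distinct squarefree integers > 1 with 43210 not a perfect square). To show equality we compute the minimal polynomial of γ. From γ = √149 + √290: γ^2 = 149 + 2√(43210) + 290 = 439 + 2√(43210), so γ^2 - 439 = 2√(43210); squaring, (γ^2 - 439)^2 = 4·43210, i.e. γ^4 - 878γ^2 + 192721 - 172840 = 0, i.e. γ^4 - 878γ^2 + 19881 = 0. So γ is a root of x^4 - 878x^2 + 19881. This polynomial is irreducible over Q: it has no rational root (each ±√149 ± √290 is irrational), and any factorization into two quadratics over Q would force √(43210) ∈ Q (pairing opposite roots) or √149, √290 ∈ Q (other pairings), all impossible. Hence [Q(γ):Q] = 4 = [Q(√149, √290):Q], so Q(γ) = Q(√149, √290).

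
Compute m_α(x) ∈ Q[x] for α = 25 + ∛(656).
m_α(x) = x^3 - 75x^2 + 1875x - 16281

Set β = α - 25 = ∛(656), so β^3 = 656. Then (α - 25)^3 - 656 = 0, i.e. α is a root of g(x) = (x - 25)^3 - 656 = x^3 - 75x^2 + 1875x - 16281. Since g(x) = h(x - 25) where h(x) = x^3 - 656, and h is irreducible over Q (because 656 is not a perfect cube, so h has no rational root, and a monic cubic with no rational root is irreducible), g is also irreducible (irreducibility is preserved under the substitution x → x - 25). Hence m_α(x) = x^3 - 75x^2 + 1875x - 16281.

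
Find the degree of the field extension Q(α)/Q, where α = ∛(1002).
[Q(α):Q] = 3

The minimal polynomial of α is x^3 - 1002, irreducible over Q since 1002 is not a perfect cube (so x^3 - 1002 has no rational root). Hence [Q(α):Q] = deg(m_α) = 3.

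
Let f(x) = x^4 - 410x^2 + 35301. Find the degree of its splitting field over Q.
[K : Q] = 4

Solving the quadratic in x^2: x^2 = (410 ± √(410^2 - 4·35301))/2 = (410 ± √26896)/2 = (410 ± 164)/2, giving x^2 = 287 or x^2 = 123. So f(x) = (x^2 - 287)(x^2 - 123) and the roots of f are ±√287, ±√123. Hence the splitting field is K = Q(√287, √123). Since 287 and 123 are distinct squarefree integers > 1, their product 35301 is not a perfect square, so √123 ∉ Q(√287). By the tower law [K:Q] = [Q(√287,√123):Q(√287)] · [Q(√287):Q] = 2 · 2 = 4.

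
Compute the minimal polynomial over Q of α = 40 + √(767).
m_α(x) = x^2 - 80x + 833

From α - 40 = √(767), squaring gives (α - 40)^2 = 767, i.e. α^2 - 80α + 1600 = 767, so α^2 - 80α + 833 = 0. The discriminant of x^2 - 80x + 833 is (-80)^2 - 4·(833) = 6400 - 3332 = 3068, and 4·(767) is not a perfect square in Q since 767 is squarefree and ≠ 1. Hence x^2 - 80x + 833 is irreducible over Q and is the minimal polynomial of α.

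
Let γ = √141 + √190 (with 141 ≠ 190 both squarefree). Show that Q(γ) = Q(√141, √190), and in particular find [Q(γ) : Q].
[Q(γ) : Q] = 4 (equivalently, Q(γ) = Q(√141, √190))

Obviously Q(γ) ⊆ Q(√141, √190), and [Q(√141, √190):Q] = 4 (since 141, 190 are distinct squarefree integers > 1 with 26790 not a perfect square). To show equality we compute the minimal polynomial of γ. From γ = √141 + √190: γ^2 = 141 + 2√(26790) + 190 = 331 + 2√(26790), so γ^2 - 331 = 2√(26790); squaring, (γ^2 - 331)^2 = 4·26790, i.e. γ^4 - 662γ^2 + 109561 - 107160 = 0, i.e. γ^4 - 662γ^2 + 2401 = 0. So γ is a root of x^4 - 662x^2 + 2401. This polynomial is irreducible over Q: it has no rational root (each ±√141 ± √190 is irrational), and any factorization into two quadratics over Q would force √(26790) ∈ Q (pairing opposite roots) or √141, √190 ∈ Q (other pairings), all impossible. Hence [Q(γ):Q] = 4 = [Q(√141, √190):Q], so Q(γ) = Q(√141, √190).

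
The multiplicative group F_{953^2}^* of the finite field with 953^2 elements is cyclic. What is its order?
|F_{953^2}^*| = 908208

F_{953^2} has 953^2 = 908209 elements; its multiplicative group consists of all nonzero elements, so |F_{953^2}^*| = 908209 - 1 = 908208. (It is cyclic since any finite subgroup of the multiplicative group of a field is cyclic.)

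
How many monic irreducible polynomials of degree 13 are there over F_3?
There are 122640 monic irreducible polynomials of degree 13 over F_3

Each element of F_{3^13} that lies in no proper subfield is a root of exactly one monic irreducible of degree 13 over F_3, and each such polynomial has 13 distinct roots in F_{3^13}. By Möbius inversion the count is N_3(13) = (1/13) Σ_{d|13} μ(13/d) · 3^d = (1/13)(μ(13)·3^1 + μ(1)·3^13) = 1594320/13 = 122640.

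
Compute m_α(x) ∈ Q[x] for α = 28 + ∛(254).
m_α(x) = x^3 - 84x^2 + 2352x - 22206

Set β = α - 28 = ∛(254), so β^3 = 254. Then (α - 28)^3 - 254 = 0, i.e. α is a root of g(x) = (x - 28)^3 - 254 = x^3 - 84x^2 + 2352x - 22206. Since g(x) = h(x - 28) where h(x) = x^3 - 254, and h is irreducible over Q (because 254 is not a perfect cube, so h has no rational root, and a monic cubic with no rational root is irreducible), g is also irreducible (irreducibility is preserved under the substitution x → x - 28). Hence m_α(x) = x^3 - 84x^2 + 2352x - 22206.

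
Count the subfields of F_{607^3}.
F_{607^3} has 2 subfields

The subfields of F_{p^n} are exactly the fields F_{p^d} for d | n (each is the fixed field of the unique index-d subgroup of Gal(F_{p^n}/F_p) ≅ Z/nZ). The divisors of n = 3 are {1, 3}, giving 2 subfields: F_{607^1}, F_{607^3}.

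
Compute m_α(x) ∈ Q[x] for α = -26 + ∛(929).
m_α(x) = x^3 + 78x^2 + 2028x + 16647

Set β = α + 26 = ∛(929), so β^3 = 929. Then (α + 26)^3 - 929 = 0, i.e. α is a root of g(x) = (x + 26)^3 - 929 = x^3 + 78x^2 + 2028x + 16647. Since g(x) = h(x + 26) where h(x) = x^3 - 929, and h is irreducible over Q (because 929 is not a perfect cube, so h has no rational root, and a monic cubic with no rational root is irreducible), g is also irreducible (irreducibility is preserved under the substitution x → x + 26). Hence m_α(x) = x^3 + 78x^2 + 2028x + 16647.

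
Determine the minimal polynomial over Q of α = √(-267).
m_α(x) = x^2 + 267

α satisfies α^2 + 267 = 0, so x^2 + 267 annihilates α. Since d = -267 is squarefree and ≠ 1, it is not a perfect square in Q, so x^2 + 267 has no rational root and is therefore irreducible over Q (a degree-2 polynomial over a field is irreducible iff it has no root). Hence m_α(x) = x^2 + 267.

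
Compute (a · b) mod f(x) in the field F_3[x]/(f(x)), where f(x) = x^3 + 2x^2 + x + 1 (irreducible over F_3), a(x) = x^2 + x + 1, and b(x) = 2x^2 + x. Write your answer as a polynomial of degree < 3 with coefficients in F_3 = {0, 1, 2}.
a · b ≡ 1 (mod f(x))

Multiply in F_3[x]: a(x)·b(x) = (x^2 + x + 1)·(2x^2 + x) = 2x^4 + x. This has degree ≥ 3, so divide by f(x) over F_3: 2x^4 + x = (2x + 2)·(x^3 + 2x^2 + x + 1) + (1). Hence a·b ≡ 1 (mod f). (F_3[x]/(f) is a field with 3^3 = 27 elements since f is irreducible of degree 3.)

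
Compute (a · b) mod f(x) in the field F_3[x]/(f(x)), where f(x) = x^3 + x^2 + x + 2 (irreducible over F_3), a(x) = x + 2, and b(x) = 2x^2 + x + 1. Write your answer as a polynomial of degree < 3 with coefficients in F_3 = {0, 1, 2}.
a · b ≡ x + 1 (mod f(x))

Multiply in F_3[x]: a(x)·b(x) = (x + 2)·(2x^2 + x + 1) = 2x^3 + 2x^2 + 2. This has degree ≥ 3, so divide by f(x) over F_3: 2x^3 + 2x^2 + 2 = (2)·(x^3 + x^2 + x + 2) + (x + 1). Hence a·b ≡ x + 1 (mod f). (F_3[x]/(f) is a field with 3^3 = 27 elements since f is irreducible of degree 3.)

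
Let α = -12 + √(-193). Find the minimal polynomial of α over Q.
m_α(x) = x^2 + 24x + 337

From α + 12 = √(-193), squaring gives (α + 12)^2 = -193, i.e. α^2 + 24α + 144 = -193, so α^2 + 24α + 337 = 0. The discriminant of x^2 + 24x + 337 is (24)^2 - 4·(337) = 576 - 1348 = -772, and 4·(-193) is not a perfect square in Q since -193 is squarefree and ≠ 1. Hence x^2 + 24x + 337 is irreducible over Q and is the minimal polynomial of α.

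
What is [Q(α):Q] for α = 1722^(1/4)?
[Q(α):Q] = 4

α is a root of x^4 - 1722. By Eisenstein's criterion at the prime p = 2 (which divides the constant term 1722 but p^2 = 4 does not, since 1722 is squarefree), x^4 - 1722 is irreducible over Q. Hence [Q(α):Q] = 4.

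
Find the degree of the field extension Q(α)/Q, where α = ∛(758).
[Q(α):Q] = 3

The minimal polynomial of α is x^3 - 758, irreducible over Q since 758 is not a perfect cube (so x^3 - 758 has no rational root). Hence [Q(α):Q] = deg(m_α) = 3.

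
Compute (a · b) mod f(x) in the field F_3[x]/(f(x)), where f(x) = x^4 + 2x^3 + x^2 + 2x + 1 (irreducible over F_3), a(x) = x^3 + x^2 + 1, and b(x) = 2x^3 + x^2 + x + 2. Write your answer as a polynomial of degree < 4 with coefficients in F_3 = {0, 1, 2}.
a · b ≡ x^3 + x^2 + x (mod f(x))

Multiply in F_3[x]: a(x)·b(x) = (x^3 + x^2 + 1)·(2x^3 + x^2 + x + 2) = 2x^6 + 2x^4 + 2x^3 + x + 2. This has degree ≥ 4, so divide by f(x) over F_3: 2x^6 + 2x^4 + 2x^3 + x + 2 = (2x^2 + 2x + 2)·(x^4 + 2x^3 + x^2 + 2x + 1) + (x^3 + x^2 + x). Hence a·b ≡ x^3 + x^2 + x (mod f). (F_3[x]/(f) is a field with 3^4 = 81 elements since f is irreducible of degree 4.)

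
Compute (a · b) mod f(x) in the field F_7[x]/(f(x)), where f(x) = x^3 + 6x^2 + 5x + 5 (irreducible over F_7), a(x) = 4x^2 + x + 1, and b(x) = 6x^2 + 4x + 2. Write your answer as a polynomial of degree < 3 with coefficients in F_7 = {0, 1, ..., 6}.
a · b ≡ 6x + 3 (mod f(x))

Multiply in F_7[x]: a(x)·b(x) = (4x^2 + x + 1)·(6x^2 + 4x + 2) = 3x^4 + x^3 + 4x^2 + 6x + 2. This has degree ≥ 3, so divide by f(x) over F_7: 3x^4 + x^3 + 4x^2 + 6x + 2 = (3x + 4)·(x^3 + 6x^2 + 5x + 5) + (6x + 3). Hence a·b ≡ 6x + 3 (mod f). (F_7[x]/(f) is a field with 7^3 = 343 elements since f is irreducible of degree 3.)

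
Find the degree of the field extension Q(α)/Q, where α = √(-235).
[Q(α):Q] = 2

[Q(α):Q] equals the degree of the minimal polynomial of α. Here α^2 = -235 and x^2 + 235 is irreducible (d = -235 is squarefree, ≠ 1, hence not a square), so deg(m_α) = 2. Thus [Q(α):Q] = 2.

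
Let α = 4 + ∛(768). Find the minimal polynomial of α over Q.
m_α(x) = x^3 - 12x^2 + 48x - 832

Set β = α - 4 = ∛(768), so β^3 = 768. Then (α - 4)^3 - 768 = 0, i.e. α is a root of g(x) = (x - 4)^3 - 768 = x^3 - 12x^2 + 48x - 832. Since g(x) = h(x - 4) where h(x) = x^3 - 768, and h is irreducible over Q (because 768 is not a perfect cube, so h has no rational root, and a monic cubic with no rational root is irreducible), g is also irreducible (irreducibility is preserved under the substitution x → x - 4). Hence m_α(x) = x^3 - 12x^2 + 48x - 832.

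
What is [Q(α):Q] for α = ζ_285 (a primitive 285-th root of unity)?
[Q(α):Q] = 144

The minimal polynomial of ζ_285 over Q is the 285-th cyclotomic polynomial Φ_285(x), which is irreducible over Q and has degree φ(285) = 144. Hence [Q(α):Q] = φ(285) = 144.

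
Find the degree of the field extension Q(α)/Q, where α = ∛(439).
[Q(α):Q] = 3

The minimal polynomial of α is x^3 - 439, irreducible over Q since 439 is not a perfect cube (so x^3 - 439 has no rational root). Hence [Q(α):Q] = deg(m_α) = 3.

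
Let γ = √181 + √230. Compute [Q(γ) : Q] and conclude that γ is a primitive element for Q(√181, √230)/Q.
[Q(γ) : Q] = 4 (equivalently, Q(γ) = Q(√181, √230))

Obviously Q(γ) ⊆ Q(√181, √230), and [Q(√181, √230):Q] = 4 (since 181, 230 are distinct squarefree integers > 1 with 41630 not a perfect square). To show equality we compute the minimal polynomial of γ. From γ = √181 + √230: γ^2 = 181 + 2√(41630) + 230 = 411 + 2√(41630), so γ^2 - 411 = 2√(41630); squaring, (γ^2 - 411)^2 = 4·41630, i.e. γ^4 - 822γ^2 + 168921 - 166520 = 0, i.e. γ^4 - 822γ^2 + 2401 = 0. So γ is a root of x^4 - 822x^2 + 2401. This polynomial is irreducible over Q: it has no rational root (each ±√181 ± √230 is irrational), and any factorization into two quadratics over Q would force √(41630) ∈ Q (pairing opposite roots) or √181, √230 ∈ Q (other pairings), all impossible. Hence [Q(γ):Q] = 4 = [Q(√181, √230):Q], so Q(γ) = Q(√181, √230).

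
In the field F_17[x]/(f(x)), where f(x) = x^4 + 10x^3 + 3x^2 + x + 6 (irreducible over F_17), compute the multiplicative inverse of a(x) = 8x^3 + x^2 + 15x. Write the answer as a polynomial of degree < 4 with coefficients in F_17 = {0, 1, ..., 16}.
a(x)^(-1) ≡ 9x^3 + 15x^2 + 15x + 15 (mod f(x))

Since f is irreducible over F_17, F_17[x]/(f) is a field and a(x) ≠ 0 has an inverse. Apply the extended Euclidean algorithm to f(x) and a(x) in F_17[x]: f(x) = (15x + 10)·a(x) + (6x^2 + 4x + 6);  a(x) = (7x + 4)·(6x^2 + 4x + 6) + (8x + 10);  (6x^2 + 4x + 6) = (5x + 7)·(8x + 10) + (4). The last nonzero remainder is the constant 4 = gcd(f, a) in F_17. Back-substituting through the division chain expresses 4 = s(x)·a(x) + t(x)·f(x) with s(x) ≡ 2x^3 + 9x^2 + 9x + 9 (mod f), so (2x^3 + 9x^2 + 9x + 9)·a(x) ≡ 4 (mod f). Multiplying by 4^(-1) ≡ 13 in F_17 gives a(x)^(-1) ≡ 13·(2x^3 + 9x^2 + 9x + 9) ≡ 9x^3 + 15x^2 + 15x + 15 (mod f). Check: (8x^3 + x^2 + 15x)·(9x^3 + 15x^2 + 15x + 15) = 4x^6 + 10x^5 + 15x^4 + 3x^3 + 2x^2 + 4x ≡ 1 (mod x^4 + 10x^3 + 3x^2 + x + 6).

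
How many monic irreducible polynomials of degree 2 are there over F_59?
There are 1711 monic irreducible polynomials of degree 2 over F_59

Each element of F_{59^2} that lies in no proper subfield is a root of exactly one monic irreducible of degree 2 over F_59, and each such polynomial has 2 distinct roots in F_{59^2}. By Möbius inversion the count is N_59(2) = (1/2) Σ_{d|2} μ(2/d) · 59^d = (1/2)(μ(2)·59^1 + μ(1)·59^2) = 3422/2 = 1711.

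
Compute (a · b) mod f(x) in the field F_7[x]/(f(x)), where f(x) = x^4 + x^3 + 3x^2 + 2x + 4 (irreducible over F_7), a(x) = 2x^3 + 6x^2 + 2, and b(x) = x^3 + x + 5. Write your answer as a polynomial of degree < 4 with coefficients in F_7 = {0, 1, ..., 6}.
a · b ≡ 3x^3 + 3x^2 + 2x (mod f(x))

Multiply in F_7[x]: a(x)·b(x) = (2x^3 + 6x^2 + 2)·(x^3 + x + 5) = 2x^6 + 6x^5 + 2x^4 + 4x^3 + 2x^2 + 2x + 3. This has degree ≥ 4, so divide by f(x) over F_7: 2x^6 + 6x^5 + 2x^4 + 4x^3 + 2x^2 + 2x + 3 = (2x^2 + 4x + 6)·(x^4 + x^3 + 3x^2 + 2x + 4) + (3x^3 + 3x^2 + 2x). Hence a·b ≡ 3x^3 + 3x^2 + 2x (mod f). (F_7[x]/(f) is a field with 7^4 = 2401 elements since f is irreducible of degree 4.)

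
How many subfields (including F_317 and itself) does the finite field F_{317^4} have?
F_{317^4} has 3 subfields

The subfields of F_{p^n} are exactly the fields F_{p^d} for d | n (each is the fixed field of the unique index-d subgroup of Gal(F_{p^n}/F_p) ≅ Z/nZ). The divisors of n = 4 are {1, 2, 4}, giving 3 subfields: F_{317^1}, F_{317^2}, F_{317^4}.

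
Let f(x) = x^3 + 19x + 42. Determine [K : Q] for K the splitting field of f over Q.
[K : Q] = 6

By the rational root test, any rational root of the monic integer polynomial f(x) = x^3 + 19x + 42 must be an integer dividing the constant term 42, i.e. one of ±{1, 2, 3, 6, 7, 14, 21, 42}. Evaluating: f(1) = 62, f(-1) = 22, f(2) = 88, f(-2) = -4, f(3) = 126, f(-3) = -42, f(6) = 372, f(-6) = -288, f(7) = 518, f(-7) = -434, f(14) = 3052, f(-14) = -2968, f(21) = 9702, f(-21) = -9618, f(42) = 74928, f(-42) = -74844; none is 0, so f has no rational root and is therefore irreducible over Q (a cubic with no linear factor over a field is irreducible). For an irreducible cubic, the Galois group is A_3 or S_3 according as the discriminant disc(f) = -4a^3 - 27b^2 = -4·(19)^3 - 27·(42)^2 = -75064 is or is not a square in Q. Here disc(f) = -75064 is not a perfect square in Q, so the Galois group of f over Q is not contained in A_3 and must be all of S_3. The splitting field has degree |S_3| = 6 over Q, so [K : Q] = 6.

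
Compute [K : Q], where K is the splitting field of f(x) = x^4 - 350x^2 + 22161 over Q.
[K : Q] = 4

Solving the quadratic in x^2: x^2 = (350 ± √(350^2 - 4·22161))/2 = (350 ± √33856)/2 = (350 ± 184)/2, giving x^2 = 83 or x^2 = 267. So f(x) = (x^2 - 83)(x^2 - 267) and the roots of f are ±√83, ±√267. Hence the splitting field is K = Q(√83, √267). Since 83 and 267 are distinct squarefree integers > 1, their product 22161 is not a perfect square, so √267 ∉ Q(√83). By the tower law [K:Q] = [Q(√83,√267):Q(√83)] · [Q(√83):Q] = 2 · 2 = 4.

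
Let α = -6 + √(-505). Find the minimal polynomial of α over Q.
m_α(x) = x^2 + 12x + 541

From α + 6 = √(-505), squaring gives (α + 6)^2 = -505, i.e. α^2 + 12α + 36 = -505, so α^2 + 12α + 541 = 0. The discriminant of x^2 + 12x + 541 is (12)^2 - 4·(541) = 144 - 2164 = -2020, and 4·(-505) is not a perfect square in Q since -505 is squarefree and ≠ 1. Hence x^2 + 12x + 541 is irreducible over Q and is the minimal polynomial of α.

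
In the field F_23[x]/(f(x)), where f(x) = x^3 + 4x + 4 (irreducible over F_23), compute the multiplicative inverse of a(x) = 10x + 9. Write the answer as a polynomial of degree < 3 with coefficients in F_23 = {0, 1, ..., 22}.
a(x)^(-1) ≡ 11x^2 + 20x + 3 (mod f(x))

Since f is irreducible over F_23, F_23[x]/(f) is a field and a(x) ≠ 0 has an inverse. Apply the extended Euclidean algorithm to f(x) and a(x) in F_23[x]: f(x) = (7x^2 + 19x + 4)·a(x) + (14). The last nonzero remainder is the constant 14 = gcd(f, a) in F_23. Back-substituting through the division chain expresses 14 = s(x)·a(x) + t(x)·f(x) with s(x) ≡ 16x^2 + 4x + 19 (mod f), so (16x^2 + 4x + 19)·a(x) ≡ 14 (mod f). Multiplying by 14^(-1) ≡ 5 in F_23 gives a(x)^(-1) ≡ 5·(16x^2 + 4x + 19) ≡ 11x^2 + 20x + 3 (mod f). Check: (10x + 9)·(11x^2 + 20x + 3) = 18x^3 + 3x + 4 ≡ 1 (mod x^3 + 4x + 4).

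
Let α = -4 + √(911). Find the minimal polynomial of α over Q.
m_α(x) = x^2 + 8x - 895

From α + 4 = √(911), squaring gives (α + 4)^2 = 911, i.e. α^2 + 8α + 16 = 911, so α^2 + 8α - 895 = 0. The discriminant of x^2 + 8x - 895 is (8)^2 - 4·(-895) = 64 + 3580 = 3644, and 4·(911) is not a perfect square in Q since 911 is squarefree and ≠ 1. Hence x^2 + 8x - 895 is irreducible over Q and is the minimal polynomial of α.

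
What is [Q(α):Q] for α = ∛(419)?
[Q(α):Q] = 3

The minimal polynomial of α is x^3 - 419, irreducible over Q since 419 is not a perfect cube (so x^3 - 419 has no rational root). Hence [Q(α):Q] = deg(m_α) = 3.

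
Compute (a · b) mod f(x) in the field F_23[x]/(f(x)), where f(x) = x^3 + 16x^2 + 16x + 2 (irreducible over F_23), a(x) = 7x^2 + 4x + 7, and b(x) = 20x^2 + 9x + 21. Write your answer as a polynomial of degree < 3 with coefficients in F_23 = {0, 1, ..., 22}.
a · b ≡ 10x^2 + 17 (mod f(x))

Multiply in F_23[x]: a(x)·b(x) = (7x^2 + 4x + 7)·(20x^2 + 9x + 21) = 2x^4 + 5x^3 + x^2 + 9x + 9. This has degree ≥ 3, so divide by f(x) over F_23: 2x^4 + 5x^3 + x^2 + 9x + 9 = (2x + 19)·(x^3 + 16x^2 + 16x + 2) + (10x^2 + 17). Hence a·b ≡ 10x^2 + 17 (mod f). (F_23[x]/(f) is a field with 23^3 = 12167 elements since f is irreducible of degree 3.)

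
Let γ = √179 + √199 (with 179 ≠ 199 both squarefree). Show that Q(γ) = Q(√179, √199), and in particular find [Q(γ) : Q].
[Q(γ) : Q] = 4 (equivalently, Q(γ) = Q(√179, √199))

Obviously Q(γ) ⊆ Q(√179, √199), and [Q(√179, √199):Q] = 4 (since 179, 199 are distinct squarefree integers > 1 with 35621 not a perfect square). To show equality we compute the minimal polynomial of γ. From γ = √179 + √199: γ^2 = 179 + 2√(35621) + 199 = 378 + 2√(35621), so γ^2 - 378 = 2√(35621); squaring, (γ^2 - 378)^2 = 4·35621, i.e. γ^4 - 756γ^2 + 142884 - 142484 = 0, i.e. γ^4 - 756γ^2 + 400 = 0. So γ is a root of x^4 - 756x^2 + 400. This polynomial is irreducible over Q: it has no rational root (each ±√179 ± √199 is irrational), and any factorization into two quadratics over Q would force √(35621) ∈ Q (pairing opposite roots) or √179, √199 ∈ Q (other pairings), all impossible. Hence [Q(γ):Q] = 4 = [Q(√179, √199):Q], so Q(γ) = Q(√179, √199).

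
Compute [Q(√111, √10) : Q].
[Q(√111, √10) : Q] = 4

[Q(√111):Q] = 2 (min poly x^2 - 111, irreducible since 111 is squarefree > 1). For the top step, suppose √10 ∈ Q(√111), say √10 = c + d√111 with c, d ∈ Q. Squaring: 10 = c^2 + 111d^2 + 2cd√111. Since √111 ∉ Q this forces 2cd = 0. If d = 0 then √10 = c ∈ Q, contradicting 10 squarefree > 1. If c = 0 then 10 = 111d^2, so 111·10 = (111d)^2 is a perfect square in Q — but 111·10 = 1110 is not a perfect square (since 111 and 10 are distinct squarefree integers). Contradiction. Hence √10 ∉ Q(√111), so x^2 - 10 stays irreducible over Q(√111) and [Q(√111, √10) : Q(√111)] = 2. By the tower law, [Q(√111, √10) : Q] = 2 · 2 = 4.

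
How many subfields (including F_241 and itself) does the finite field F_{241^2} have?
F_{241^2} has 2 subfields

The subfields of F_{p^n} are exactly the fields F_{p^d} for d | n (each is the fixed field of the unique index-d subgroup of Gal(F_{p^n}/F_p) ≅ Z/nZ). The divisors of n = 2 are {1, 2}, giving 2 subfields: F_{241^1}, F_{241^2}.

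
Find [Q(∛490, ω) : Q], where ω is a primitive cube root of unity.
[Q(∛490, ω) : Q] = 6

[Q(∛490):Q] = 3 (min poly x^3 - 490, irreducible since 490 is not a perfect cube). [Q(ω):Q] = 2 (min poly x^2 + x + 1). Since Q(∛490) ⊂ R and ω ∉ R, we have ω ∉ Q(∛490), so x^2 + x + 1 remains irreducible over Q(∛490) and [Q(∛490, ω) : Q(∛490)] = 2. By the tower law, [Q(∛490, ω) : Q] = 3 · 2 = 6. (In fact Q(∛490, ω) is the splitting field of x^3 - 490 over Q.)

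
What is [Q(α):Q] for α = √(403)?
[Q(α):Q] = 2

[Q(α):Q] equals the degree of the minimal polynomial of α. Here α^2 = 403 and x^2 - 403 is irreducible (d = 403 is squarefree, ≠ 1, hence not a square), so deg(m_α) = 2. Thus [Q(α):Q] = 2.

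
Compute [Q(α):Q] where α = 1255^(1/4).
[Q(α):Q] = 4

α is a root of x^4 - 1255. By Eisenstein's criterion at the prime p = 5 (which divides the constant term 1255 but p^2 = 25 does not, since 1255 is squarefree), x^4 - 1255 is irreducible over Q. Hence [Q(α):Q] = 4.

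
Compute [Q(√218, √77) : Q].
[Q(√218, √77) : Q] = 4

[Q(√218):Q] = 2 (min poly x^2 - 218, irreducible since 218 is squarefree > 1). For the top step, suppose √77 ∈ Q(√218), say √77 = c + d√218 with c, d ∈ Q. Squaring: 77 = c^2 + 218d^2 + 2cd√218. Since √218 ∉ Q this forces 2cd = 0. If d = 0 then √77 = c ∈ Q, contradicting 77 squarefree > 1. If c = 0 then 77 = 218d^2, so 218·77 = (218d)^2 is a perfect square in Q — but 218·77 = 16786 is not a perfect square (since 218 and 77 are distinct squarefree integers). Contradiction. Hence √77 ∉ Q(√218), so x^2 - 77 stays irreducible over Q(√218) and [Q(√218, √77) : Q(√218)] = 2. By the tower law, [Q(√218, √77) : Q] = 2 · 2 = 4.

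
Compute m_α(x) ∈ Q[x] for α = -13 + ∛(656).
m_α(x) = x^3 + 39x^2 + 507x + 1541

Set β = α + 13 = ∛(656), so β^3 = 656. Then (α + 13)^3 - 656 = 0, i.e. α is a root of g(x) = (x + 13)^3 - 656 = x^3 + 39x^2 + 507x + 1541. Since g(x) = h(x + 13) where h(x) = x^3 - 656, and h is irreducible over Q (because 656 is not a perfect cube, so h has no rational root, and a monic cubic with no rational root is irreducible), g is also irreducible (irreducibility is preserved under the substitution x → x + 13). Hence m_α(x) = x^3 + 39x^2 + 507x + 1541.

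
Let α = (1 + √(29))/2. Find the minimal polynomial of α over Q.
m_α(x) = x^2 - x - 7

From 2α - 1 = √(29), squaring gives (2α - 1)^2 = 29, i.e. 4α^2 - 4α + 1 = 29, so α^2 - α + (1 - 29)/4 = 0. Since 29 ≡ 1 (mod 4), (1 - 29)/4 = -7 ∈ Z. The polynomial x^2 - x - 7 has discriminant 1 - 4·(-7) = 29, which is not a perfect square in Q (d = 29 is squarefree and ≠ 1), so x^2 - x - 7 is irreducible over Q. It is the minimal polynomial of α.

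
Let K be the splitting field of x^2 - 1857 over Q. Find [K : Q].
[K : Q] = 2

f(x) = x^2 - 1857 factors as (x - √1857)(x + √1857). The splitting field is K = Q(√1857). Since 1857 is squarefree and > 1, it is not a perfect square, so x^2 - 1857 is irreducible over Q and [Q(√1857) : Q] = 2. Hence [K : Q] = 2.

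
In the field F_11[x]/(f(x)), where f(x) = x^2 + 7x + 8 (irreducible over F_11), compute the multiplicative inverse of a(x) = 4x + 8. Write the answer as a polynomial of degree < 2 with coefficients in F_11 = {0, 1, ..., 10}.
a(x)^(-1) ≡ 7x + 2 (mod f(x))

Since f is irreducible over F_11, F_11[x]/(f) is a field and a(x) ≠ 0 has an inverse. Apply the extended Euclidean algorithm to f(x) and a(x) in F_11[x]: f(x) = (3x + 4)·a(x) + (9). The last nonzero remainder is the constant 9 = gcd(f, a) in F_11. Back-substituting through the division chain expresses 9 = s(x)·a(x) + t(x)·f(x) with s(x) ≡ 8x + 7 (mod f), so (8x + 7)·a(x) ≡ 9 (mod f). Multiplying by 9^(-1) ≡ 5 in F_11 gives a(x)^(-1) ≡ 5·(8x + 7) ≡ 7x + 2 (mod f). Check: (4x + 8)·(7x + 2) = 6x^2 + 9x + 5 ≡ 1 (mod x^2 + 7x + 8).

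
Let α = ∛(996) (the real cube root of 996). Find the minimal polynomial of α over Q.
m_α(x) = x^3 - 996

α satisfies α^3 = 996, so x^3 - 996 annihilates α. By the rational root test, a rational root p/q (in lowest terms) of x^3 - 996 would satisfy p^3 = 996 q^3, forcing q = 1 and p^3 = 996; but 996 is not a perfect cube, contradiction. A monic cubic over Q with no rational root is irreducible (any nontrivial factorization would include a linear factor). Hence x^3 - 996 is the minimal polynomial of α, and in particular [Q(α):Q] = 3.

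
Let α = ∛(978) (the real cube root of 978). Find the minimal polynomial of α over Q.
m_α(x) = x^3 - 978

α satisfies α^3 = 978, so x^3 - 978 annihilates α. By the rational root test, a rational root p/q (in lowest terms) of x^3 - 978 would satisfy p^3 = 978 q^3, forcing q = 1 and p^3 = 978; but 978 is not a perfect cube, contradiction. A monic cubic over Q with no rational root is irreducible (any nontrivial factorization would include a linear factor). Hence x^3 - 978 is the minimal polynomial of α, and in particular [Q(α):Q] = 3.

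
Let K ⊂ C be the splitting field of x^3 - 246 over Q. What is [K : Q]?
[K : Q] = 6

The roots of x^3 - 246 are ∛246, ω∛246, ω^2∛246 where ω = e^(2πi/3) is a primitive cube root of unity, so K = Q(∛246, ω). Now [Q(∛246):Q] = 3 (since 246 is not a perfect cube, x^3 - 246 is irreducible) and [Q(ω):Q] = 2. Both 2 and 3 divide [K:Q], and [K:Q] ≤ 3·2 = 6, so [K:Q] = 6. (Equivalently: Q(∛246) ⊂ R but ω ∉ R, so [K : Q(∛246)] = 2.)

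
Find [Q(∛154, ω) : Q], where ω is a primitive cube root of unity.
[Q(∛154, ω) : Q] = 6

[Q(∛154):Q] = 3 (min poly x^3 - 154, irreducible since 154 is not a perfect cube). [Q(ω):Q] = 2 (min poly x^2 + x + 1). Since Q(∛154) ⊂ R and ω ∉ R, we have ω ∉ Q(∛154), so x^2 + x + 1 remains irreducible over Q(∛154) and [Q(∛154, ω) : Q(∛154)] = 2. By the tower law, [Q(∛154, ω) : Q] = 3 · 2 = 6. (In fact Q(∛154, ω) is the splitting field of x^3 - 154 over Q.)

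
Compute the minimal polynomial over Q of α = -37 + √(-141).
m_α(x) = x^2 + 74x + 1510

From α + 37 = √(-141), squaring gives (α + 37)^2 = -141, i.e. α^2 + 74α + 1369 = -141, so α^2 + 74α + 1510 = 0. The discriminant of x^2 + 74x + 1510 is (74)^2 - 4·(1510) = 5476 - 6040 = -564, and 4·(-141) is not a perfect square in Q since -141 is squarefree and ≠ 1. Hence x^2 + 74x + 1510 is irreducible over Q and is the minimal polynomial of α.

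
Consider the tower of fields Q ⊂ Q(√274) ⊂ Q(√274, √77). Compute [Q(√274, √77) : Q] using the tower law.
[Q(√274, √77) : Q] = 4

[Q(√274):Q] = 2 (min poly x^2 - 274, irreducible since 274 is squarefree > 1). For the top step, suppose √77 ∈ Q(√274), say √77 = c + d√274 with c, d ∈ Q. Squaring: 77 = c^2 + 274d^2 + 2cd√274. Since √274 ∉ Q this forces 2cd = 0. If d = 0 then √77 = c ∈ Q, contradicting 77 squarefree > 1. If c = 0 then 77 = 274d^2, so 274·77 = (274d)^2 is a perfect square in Q — but 274·77 = 21098 is not a perfect square (since 274 and 77 are distinct squarefree integers). Contradiction. Hence √77 ∉ Q(√274), so x^2 - 77 stays irreducible over Q(√274) and [Q(√274, √77) : Q(√274)] = 2. By the tower law, [Q(√274, √77) : Q] = 2 · 2 = 4.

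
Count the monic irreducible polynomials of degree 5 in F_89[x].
There are 1116811872 monic irreducible polynomials of degree 5 over F_89

Each element of F_{89^5} that lies in no proper subfield is a root of exactly one monic irreducible of degree 5 over F_89, and each such polynomial has 5 distinct roots in F_{89^5}. By Möbius inversion the count is N_89(5) = (1/5) Σ_{d|5} μ(5/d) · 89^d = (1/5)(μ(5)·89^1 + μ(1)·89^5) = 5584059360/5 = 1116811872.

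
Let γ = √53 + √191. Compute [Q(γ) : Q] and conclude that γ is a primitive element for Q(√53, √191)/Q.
[Q(γ) : Q] = 4 (equivalently, Q(γ) = Q(√53, √191))

Obviously Q(γ) ⊆ Q(√53, √191), and [Q(√53, √191):Q] = 4 (since 53, 191 are distinct squarefree integers > 1 with 10123 not a perfect square). To show equality we compute the minimal polynomial of γ. From γ = √53 + √191: γ^2 = 53 + 2√(10123) + 191 = 244 + 2√(10123), so γ^2 - 244 = 2√(10123); squaring, (γ^2 - 244)^2 = 4·10123, i.e. γ^4 - 488γ^2 + 59536 - 40492 = 0, i.e. γ^4 - 488γ^2 + 19044 = 0. So γ is a root of x^4 - 488x^2 + 19044. This polynomial is irreducible over Q: it has no rational root (each ±√53 ± √191 is irrational), and any factorization into two quadratics over Q would force √(10123) ∈ Q (pairing opposite roots) or √53, √191 ∈ Q (other pairings), all impossible. Hence [Q(γ):Q] = 4 = [Q(√53, √191):Q], so Q(γ) = Q(√53, √191).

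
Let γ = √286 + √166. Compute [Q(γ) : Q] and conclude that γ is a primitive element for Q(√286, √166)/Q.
[Q(γ) : Q] = 4 (equivalently, Q(γ) = Q(√286, √166))

Obviously Q(γ) ⊆ Q(√286, √166), and [Q(√286, √166):Q] = 4 (since 286, 166 are distinct squarefree integers > 1 with 47476 not a perfect square). To show equality we compute the minimal polynomial of γ. From γ = √286 + √166: γ^2 = 286 + 2√(47476) + 166 = 452 + 2√(47476), so γ^2 - 452 = 2√(47476); squaring, (γ^2 - 452)^2 = 4·47476, i.e. γ^4 - 904γ^2 + 204304 - 189904 = 0, i.e. γ^4 - 904γ^2 + 14400 = 0. So γ is a root of x^4 - 904x^2 + 14400. This polynomial is irreducible over Q: it has no rational root (each ±√286 ± √166 is irrational), and any factorization into two quadratics over Q would force √(47476) ∈ Q (pairing opposite roots) or √286, √166 ∈ Q (other pairings), all impossible. Hence [Q(γ):Q] = 4 = [Q(√286, √166):Q], so Q(γ) = Q(√286, √166).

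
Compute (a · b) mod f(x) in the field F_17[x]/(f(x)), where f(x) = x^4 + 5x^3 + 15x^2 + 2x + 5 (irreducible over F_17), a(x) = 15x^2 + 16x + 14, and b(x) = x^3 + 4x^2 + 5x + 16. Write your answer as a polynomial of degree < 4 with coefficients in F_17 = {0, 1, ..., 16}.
a · b ≡ 8x^3 + 8x^2 + 11x + 15 (mod f(x))

Multiply in F_17[x]: a(x)·b(x) = (15x^2 + 16x + 14)·(x^3 + 4x^2 + 5x + 16) = 15x^5 + 8x^4 + 2x^2 + 3x + 3. This has degree ≥ 4, so divide by f(x) over F_17: 15x^5 + 8x^4 + 2x^2 + 3x + 3 = (15x + 1)·(x^4 + 5x^3 + 15x^2 + 2x + 5) + (8x^3 + 8x^2 + 11x + 15). Hence a·b ≡ 8x^3 + 8x^2 + 11x + 15 (mod f). (F_17[x]/(f) is a field with 17^4 = 83521 elements since f is irreducible of degree 4.)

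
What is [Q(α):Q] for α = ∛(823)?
[Q(α):Q] = 3

The minimal polynomial of α is x^3 - 823, irreducible over Q since 823 is not a perfect cube (so x^3 - 823 has no rational root). Hence [Q(α):Q] = deg(m_α) = 3.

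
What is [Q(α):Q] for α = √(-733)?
[Q(α):Q] = 2

[Q(α):Q] equals the degree of the minimal polynomial of α. Here α^2 = -733 and x^2 + 733 is irreducible (d = -733 is squarefree, ≠ 1, hence not a square), so deg(m_α) = 2. Thus [Q(α):Q] = 2.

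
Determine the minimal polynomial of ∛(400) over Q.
m_α(x) = x^3 - 400

α satisfies α^3 = 400, so x^3 - 400 annihilates α. By the rational root test, a rational root p/q (in lowest terms) of x^3 - 400 would satisfy p^3 = 400 q^3, forcing q = 1 and p^3 = 400; but 400 is not a perfect cube, contradiction. A monic cubic over Q with no rational root is irreducible (any nontrivial factorization would include a linear factor). Hence x^3 - 400 is the minimal polynomial of α, and in particular [Q(α):Q] = 3.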